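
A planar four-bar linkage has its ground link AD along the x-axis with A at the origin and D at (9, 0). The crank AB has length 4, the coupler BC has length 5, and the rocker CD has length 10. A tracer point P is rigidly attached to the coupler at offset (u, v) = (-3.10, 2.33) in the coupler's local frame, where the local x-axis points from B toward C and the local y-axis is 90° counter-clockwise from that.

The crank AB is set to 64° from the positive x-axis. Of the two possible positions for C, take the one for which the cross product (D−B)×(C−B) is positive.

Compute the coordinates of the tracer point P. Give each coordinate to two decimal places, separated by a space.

A=(0,0), D=(9.00,0)
B = A + 4.00·(cos64°, sin64°) = (1.7535, 3.5952)
|BD| = 8.0893
circle(B,5.00) ∩ circle(D,10.00): a=-0.5911, h=4.9649
  candidates: C₊=(3.4306,8.3055) cross=40.163; C₋=(-0.9826,-0.5898) cross=-40.163
  mode + wants cross > 0 → take C=(3.4306,8.3055) (cross=40.163)
ex = (C−B)/|BC| = (0.3354,0.9421); ey = (-0.9421,0.3354)
P = B + -3.10·ex + 2.33·ey = (-1.4813,1.4563)

-1.48 1.46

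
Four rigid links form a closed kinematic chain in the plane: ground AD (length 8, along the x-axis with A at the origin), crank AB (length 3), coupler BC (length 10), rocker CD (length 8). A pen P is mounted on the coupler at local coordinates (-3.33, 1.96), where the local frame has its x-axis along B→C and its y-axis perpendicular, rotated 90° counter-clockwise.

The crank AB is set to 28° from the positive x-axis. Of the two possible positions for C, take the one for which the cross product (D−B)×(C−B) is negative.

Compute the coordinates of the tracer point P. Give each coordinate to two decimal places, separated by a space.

A=(0,0), D=(8.00,0)
B = A + 3.00·(cos28°, sin28°) = (2.6488, 1.4084)
|BD| = 5.5334
circle(B,10.00) ∩ circle(D,8.00): a=6.0197, h=7.9852
  candidates: C₊=(10.5027,7.5984) cross=44.185; C₋=(6.4378,-7.8460) cross=-44.185
  mode - wants cross < 0 → take C=(6.4378,-7.8460) (cross=-44.185)
ex = (C−B)/|BC| = (0.3789,-0.9254); ey = (0.9254,0.3789)
P = B + -3.33·ex + 1.96·ey = (3.2010,5.2328)

3.20 5.23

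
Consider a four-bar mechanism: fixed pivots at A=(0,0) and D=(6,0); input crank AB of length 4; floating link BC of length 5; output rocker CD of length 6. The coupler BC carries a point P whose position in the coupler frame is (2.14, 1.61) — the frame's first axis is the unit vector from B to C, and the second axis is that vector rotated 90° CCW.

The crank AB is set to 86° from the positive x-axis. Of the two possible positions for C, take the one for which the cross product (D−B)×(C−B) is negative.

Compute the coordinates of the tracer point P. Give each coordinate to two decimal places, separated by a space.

1.80 1.79

A=(0,0), D=(6.00,0)
B = A + 4.00·(cos86°, sin86°) = (0.2790, 3.9903)
|BD| = 6.9751
circle(B,5.00) ∩ circle(D,6.00): a=2.6990, h=4.2090
  candidates: C₊=(4.9006,5.8984) cross=29.358; C₋=(0.0849,-1.0060) cross=-29.358
  mode - wants cross < 0 → take C=(0.0849,-1.0060) (cross=-29.358)
ex = (C−B)/|BC| = (-0.0388,-0.9992); ey = (0.9992,-0.0388)
P = B + 2.14·ex + 1.61·ey = (1.8047,1.7894)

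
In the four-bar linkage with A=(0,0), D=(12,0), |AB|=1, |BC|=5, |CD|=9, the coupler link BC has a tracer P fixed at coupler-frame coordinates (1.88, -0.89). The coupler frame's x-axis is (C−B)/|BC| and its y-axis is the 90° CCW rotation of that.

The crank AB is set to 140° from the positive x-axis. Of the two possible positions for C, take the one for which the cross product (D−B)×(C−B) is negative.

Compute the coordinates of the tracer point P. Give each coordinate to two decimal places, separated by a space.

A=(0,0), D=(12.00,0)
B = A + 1.00·(cos140°, sin140°) = (-0.7660, 0.6428)
|BD| = 12.7822
circle(B,5.00) ∩ circle(D,9.00): a=4.2006, h=2.7121
  candidates: C₊=(3.5656,3.1402) cross=34.666; C₋=(3.2928,-2.2771) cross=-34.666
  mode - wants cross < 0 → take C=(3.2928,-2.2771) (cross=-34.666)
ex = (C−B)/|BC| = (0.8118,-0.5840); ey = (0.5840,0.8118)
P = B + 1.88·ex + -0.89·ey = (0.2404,-1.1776)

0.24 -1.18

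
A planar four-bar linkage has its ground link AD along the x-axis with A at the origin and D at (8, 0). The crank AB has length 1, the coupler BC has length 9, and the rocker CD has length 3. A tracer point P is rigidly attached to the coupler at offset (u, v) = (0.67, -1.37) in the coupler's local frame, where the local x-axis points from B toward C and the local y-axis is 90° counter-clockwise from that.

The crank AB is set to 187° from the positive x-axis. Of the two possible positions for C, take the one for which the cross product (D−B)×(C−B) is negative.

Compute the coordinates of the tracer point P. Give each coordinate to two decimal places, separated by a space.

-0.79 -1.63

A=(0,0), D=(8.00,0)
B = A + 1.00·(cos187°, sin187°) = (-0.9925, -0.1219)
|BD| = 8.9934
circle(B,9.00) ∩ circle(D,3.00): a=8.4996, h=2.9591
  candidates: C₊=(7.4662,2.9521) cross=26.612; C₋=(7.5464,-2.9655) cross=-26.612
  mode - wants cross < 0 → take C=(7.5464,-2.9655) (cross=-26.612)
ex = (C−B)/|BC| = (0.9488,-0.3160); ey = (0.3160,0.9488)
P = B + 0.67·ex + -1.37·ey = (-0.7897,-1.6334)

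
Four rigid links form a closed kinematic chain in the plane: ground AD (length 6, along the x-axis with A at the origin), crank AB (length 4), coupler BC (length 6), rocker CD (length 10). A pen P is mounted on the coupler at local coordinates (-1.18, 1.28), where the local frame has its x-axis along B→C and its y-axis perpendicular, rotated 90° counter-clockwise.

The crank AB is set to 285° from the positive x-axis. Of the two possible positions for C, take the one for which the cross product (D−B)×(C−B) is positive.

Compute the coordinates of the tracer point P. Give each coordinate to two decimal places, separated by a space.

1.32 -5.58

A=(0,0), D=(6.00,0)
B = A + 4.00·(cos285°, sin285°) = (1.0353, -3.8637)
|BD| = 6.2910
circle(B,6.00) ∩ circle(D,10.00): a=-1.9411, h=5.6773
  candidates: C₊=(-3.9834,-0.5755) cross=35.716; C₋=(2.9902,-9.5363) cross=-35.716
  mode + wants cross > 0 → take C=(-3.9834,-0.5755) (cross=35.716)
ex = (C−B)/|BC| = (-0.8365,0.5480); ey = (-0.5480,-0.8365)
P = B + -1.18·ex + 1.28·ey = (1.3208,-5.5810)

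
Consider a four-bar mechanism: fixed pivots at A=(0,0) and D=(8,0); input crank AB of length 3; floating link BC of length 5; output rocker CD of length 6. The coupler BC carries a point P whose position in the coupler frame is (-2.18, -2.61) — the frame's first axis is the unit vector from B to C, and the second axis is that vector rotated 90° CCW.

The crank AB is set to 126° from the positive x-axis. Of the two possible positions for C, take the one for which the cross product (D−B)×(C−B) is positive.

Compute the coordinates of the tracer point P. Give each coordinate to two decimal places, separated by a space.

A=(0,0), D=(8.00,0)
B = A + 3.00·(cos126°, sin126°) = (-1.7634, 2.4271)
|BD| = 10.0605
circle(B,5.00) ∩ circle(D,6.00): a=4.4836, h=2.2131
  candidates: C₊=(3.1217,3.4931) cross=22.265; C₋=(2.0539,-0.8023) cross=-22.265
  mode + wants cross > 0 → take C=(3.1217,3.4931) (cross=22.265)
ex = (C−B)/|BC| = (0.9770,0.2132); ey = (-0.2132,0.9770)
P = B + -2.18·ex + -2.61·ey = (-3.3367,-0.5877)

-3.34 -0.59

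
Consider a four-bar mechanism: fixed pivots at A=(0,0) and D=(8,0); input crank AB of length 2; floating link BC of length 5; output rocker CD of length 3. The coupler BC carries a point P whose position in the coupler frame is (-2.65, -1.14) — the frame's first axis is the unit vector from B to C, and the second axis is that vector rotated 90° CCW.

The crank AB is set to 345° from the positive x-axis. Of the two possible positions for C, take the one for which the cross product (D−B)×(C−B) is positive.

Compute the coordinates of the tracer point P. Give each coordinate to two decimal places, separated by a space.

0.38 -2.95

A=(0,0), D=(8.00,0)
B = A + 2.00·(cos345°, sin345°) = (1.9319, -0.5176)
|BD| = 6.0902
circle(B,5.00) ∩ circle(D,3.00): a=4.3587, h=2.4499
  candidates: C₊=(6.0665,2.2938) cross=14.920; C₋=(6.4830,-2.5882) cross=-14.920
  mode + wants cross > 0 → take C=(6.0665,2.2938) (cross=14.920)
ex = (C−B)/|BC| = (0.8269,0.5623); ey = (-0.5623,0.8269)
P = B + -2.65·ex + -1.14·ey = (0.3815,-2.9504)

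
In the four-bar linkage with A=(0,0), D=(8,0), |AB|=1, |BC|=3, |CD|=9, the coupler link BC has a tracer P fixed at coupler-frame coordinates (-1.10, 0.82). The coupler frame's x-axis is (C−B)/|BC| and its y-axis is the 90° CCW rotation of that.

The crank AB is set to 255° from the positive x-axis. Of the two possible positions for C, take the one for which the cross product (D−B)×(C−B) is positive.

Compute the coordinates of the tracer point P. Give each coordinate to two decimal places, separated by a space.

A=(0,0), D=(8.00,0)
B = A + 1.00·(cos255°, sin255°) = (-0.2588, -0.9659)
|BD| = 8.3151
circle(B,3.00) ∩ circle(D,9.00): a=-0.1719, h=2.9951
  candidates: C₊=(-0.7775,1.9889) cross=24.904; C₋=(-0.0816,-3.9607) cross=-24.904
  mode + wants cross > 0 → take C=(-0.7775,1.9889) (cross=24.904)
ex = (C−B)/|BC| = (-0.1729,0.9849); ey = (-0.9849,-0.1729)
P = B + -1.10·ex + 0.82·ey = (-0.8763,-2.1911)

-0.88 -2.19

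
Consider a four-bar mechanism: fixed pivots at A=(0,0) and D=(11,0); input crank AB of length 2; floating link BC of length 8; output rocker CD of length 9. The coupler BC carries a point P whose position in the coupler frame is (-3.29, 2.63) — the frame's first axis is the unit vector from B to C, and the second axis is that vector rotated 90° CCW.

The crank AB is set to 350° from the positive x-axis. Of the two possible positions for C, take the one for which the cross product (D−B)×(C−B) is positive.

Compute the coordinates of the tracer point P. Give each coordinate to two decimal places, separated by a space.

A=(0,0), D=(11.00,0)
B = A + 2.00·(cos350°, sin350°) = (1.9696, -0.3473)
|BD| = 9.0371
circle(B,8.00) ∩ circle(D,9.00): a=3.5780, h=7.1553
  candidates: C₊=(5.2700,6.9402) cross=64.663; C₋=(5.8199,-7.3598) cross=-64.663
  mode + wants cross > 0 → take C=(5.2700,6.9402) (cross=64.663)
ex = (C−B)/|BC| = (0.4125,0.9109); ey = (-0.9109,0.4125)
P = B + -3.29·ex + 2.63·ey = (-1.7834,-2.2593)

-1.78 -2.26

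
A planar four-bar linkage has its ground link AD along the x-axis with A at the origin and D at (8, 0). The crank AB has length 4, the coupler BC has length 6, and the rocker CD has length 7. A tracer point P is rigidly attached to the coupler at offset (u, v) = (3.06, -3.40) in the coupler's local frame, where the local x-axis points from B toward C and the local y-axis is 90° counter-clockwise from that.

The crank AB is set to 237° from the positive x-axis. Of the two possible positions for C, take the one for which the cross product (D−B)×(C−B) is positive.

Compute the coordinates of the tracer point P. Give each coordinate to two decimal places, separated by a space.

2.35 -2.73

A=(0,0), D=(8.00,0)
B = A + 4.00·(cos237°, sin237°) = (-2.1786, -3.3547)
|BD| = 10.7171
circle(B,6.00) ∩ circle(D,7.00): a=4.7521, h=3.6630
  candidates: C₊=(1.1881,1.6118) cross=39.257; C₋=(3.4813,-5.3462) cross=-39.257
  mode + wants cross > 0 → take C=(1.1881,1.6118) (cross=39.257)
ex = (C−B)/|BC| = (0.5611,0.8277); ey = (-0.8277,0.5611)
P = B + 3.06·ex + -3.40·ey = (2.3528,-2.7296)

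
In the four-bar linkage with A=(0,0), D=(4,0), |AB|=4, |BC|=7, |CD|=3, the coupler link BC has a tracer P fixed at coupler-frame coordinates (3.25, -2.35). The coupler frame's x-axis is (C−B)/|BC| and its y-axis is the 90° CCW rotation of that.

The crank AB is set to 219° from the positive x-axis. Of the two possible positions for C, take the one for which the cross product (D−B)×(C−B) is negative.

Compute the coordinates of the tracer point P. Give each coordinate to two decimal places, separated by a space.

-0.03 -5.08

A=(0,0), D=(4.00,0)
B = A + 4.00·(cos219°, sin219°) = (-3.1086, -2.5173)
|BD| = 7.5411
circle(B,7.00) ∩ circle(D,3.00): a=6.4227, h=2.7837
  candidates: C₊=(2.0165,2.2507) cross=20.992; C₋=(3.8749,-2.9974) cross=-20.992
  mode - wants cross < 0 → take C=(3.8749,-2.9974) (cross=-20.992)
ex = (C−B)/|BC| = (0.9976,-0.0686); ey = (0.0686,0.9976)
P = B + 3.25·ex + -2.35·ey = (-0.0274,-5.0847)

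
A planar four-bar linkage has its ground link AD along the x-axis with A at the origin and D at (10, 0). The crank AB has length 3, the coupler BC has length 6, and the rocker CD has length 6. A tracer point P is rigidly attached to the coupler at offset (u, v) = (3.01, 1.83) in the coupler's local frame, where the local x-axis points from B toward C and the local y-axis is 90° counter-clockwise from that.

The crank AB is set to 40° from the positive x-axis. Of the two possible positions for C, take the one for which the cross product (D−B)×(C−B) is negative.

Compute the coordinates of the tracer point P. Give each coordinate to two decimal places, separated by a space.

5.31 0.10

A=(0,0), D=(10.00,0)
B = A + 3.00·(cos40°, sin40°) = (2.2981, 1.9284)
|BD| = 7.9396
circle(B,6.00) ∩ circle(D,6.00): a=3.9698, h=4.4990
  candidates: C₊=(7.2418,5.3284) cross=35.720; C₋=(5.0564,-3.4001) cross=-35.720
  mode - wants cross < 0 → take C=(5.0564,-3.4001) (cross=-35.720)
ex = (C−B)/|BC| = (0.4597,-0.8881); ey = (0.8881,0.4597)
P = B + 3.01·ex + 1.83·ey = (5.3070,0.0965)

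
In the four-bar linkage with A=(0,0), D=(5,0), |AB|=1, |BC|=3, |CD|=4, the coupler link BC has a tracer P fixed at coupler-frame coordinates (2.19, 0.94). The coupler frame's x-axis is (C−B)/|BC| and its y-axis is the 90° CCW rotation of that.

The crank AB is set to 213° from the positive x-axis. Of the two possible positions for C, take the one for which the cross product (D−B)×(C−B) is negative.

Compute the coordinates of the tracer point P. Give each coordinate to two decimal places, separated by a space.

A=(0,0), D=(5.00,0)
B = A + 1.00·(cos213°, sin213°) = (-0.8387, -0.5446)
|BD| = 5.8640
circle(B,3.00) ∩ circle(D,4.00): a=2.3351, h=1.8834
  candidates: C₊=(1.3115,1.5475) cross=11.044; C₋=(1.6613,-2.2030) cross=-11.044
  mode - wants cross < 0 → take C=(1.6613,-2.2030) (cross=-11.044)
ex = (C−B)/|BC| = (0.8333,-0.5528); ey = (0.5528,0.8333)
P = B + 2.19·ex + 0.94·ey = (1.5059,-0.9719)

1.51 -0.97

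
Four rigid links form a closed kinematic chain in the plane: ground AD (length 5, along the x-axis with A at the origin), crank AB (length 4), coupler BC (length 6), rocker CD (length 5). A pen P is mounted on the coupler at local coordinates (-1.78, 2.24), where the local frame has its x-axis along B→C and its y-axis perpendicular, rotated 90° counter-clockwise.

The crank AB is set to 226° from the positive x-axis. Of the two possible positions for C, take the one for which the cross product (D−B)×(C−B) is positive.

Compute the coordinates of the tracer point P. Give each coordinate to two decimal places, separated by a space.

-5.63 -3.15

A=(0,0), D=(5.00,0)
B = A + 4.00·(cos226°, sin226°) = (-2.7786, -2.8774)
|BD| = 8.2938
circle(B,6.00) ∩ circle(D,5.00): a=4.8100, h=3.5866
  candidates: C₊=(0.4883,2.1552) cross=29.746; C₋=(2.9769,-4.5724) cross=-29.746
  mode + wants cross > 0 → take C=(0.4883,2.1552) (cross=29.746)
ex = (C−B)/|BC| = (0.5445,0.8388); ey = (-0.8388,0.5445)
P = B + -1.78·ex + 2.24·ey = (-5.6267,-3.1507)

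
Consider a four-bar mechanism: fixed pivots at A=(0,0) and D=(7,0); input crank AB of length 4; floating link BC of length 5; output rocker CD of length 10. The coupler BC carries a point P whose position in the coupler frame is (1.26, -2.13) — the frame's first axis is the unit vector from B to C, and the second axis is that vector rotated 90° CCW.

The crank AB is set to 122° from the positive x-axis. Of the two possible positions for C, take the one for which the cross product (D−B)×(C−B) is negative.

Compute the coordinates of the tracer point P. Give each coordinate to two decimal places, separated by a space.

A=(0,0), D=(7.00,0)
B = A + 4.00·(cos122°, sin122°) = (-2.1197, 3.3922)
|BD| = 9.7301
circle(B,5.00) ∩ circle(D,10.00): a=1.0111, h=4.8967
  candidates: C₊=(0.5351,7.6292) cross=47.646; C₋=(-2.8792,-1.5498) cross=-47.646
  mode - wants cross < 0 → take C=(-2.8792,-1.5498) (cross=-47.646)
ex = (C−B)/|BC| = (-0.1519,-0.9884); ey = (0.9884,-0.1519)
P = B + 1.26·ex + -2.13·ey = (-4.4164,2.4704)

-4.42 2.47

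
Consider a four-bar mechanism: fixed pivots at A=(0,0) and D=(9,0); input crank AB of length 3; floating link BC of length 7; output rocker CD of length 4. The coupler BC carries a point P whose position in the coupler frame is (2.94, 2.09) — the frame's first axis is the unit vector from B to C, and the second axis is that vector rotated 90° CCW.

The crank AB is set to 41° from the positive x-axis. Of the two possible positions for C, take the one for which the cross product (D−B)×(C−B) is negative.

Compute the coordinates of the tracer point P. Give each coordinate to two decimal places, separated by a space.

5.76 1.09

A=(0,0), D=(9.00,0)
B = A + 3.00·(cos41°, sin41°) = (2.2641, 1.9682)
|BD| = 7.0175
circle(B,7.00) ∩ circle(D,4.00): a=5.8600, h=3.8289
  candidates: C₊=(8.9628,3.9998) cross=26.869; C₋=(6.8151,-3.3505) cross=-26.869
  mode - wants cross < 0 → take C=(6.8151,-3.3505) (cross=-26.869)
ex = (C−B)/|BC| = (0.6501,-0.7598); ey = (0.7598,0.6501)
P = B + 2.94·ex + 2.09·ey = (5.7635,1.0931)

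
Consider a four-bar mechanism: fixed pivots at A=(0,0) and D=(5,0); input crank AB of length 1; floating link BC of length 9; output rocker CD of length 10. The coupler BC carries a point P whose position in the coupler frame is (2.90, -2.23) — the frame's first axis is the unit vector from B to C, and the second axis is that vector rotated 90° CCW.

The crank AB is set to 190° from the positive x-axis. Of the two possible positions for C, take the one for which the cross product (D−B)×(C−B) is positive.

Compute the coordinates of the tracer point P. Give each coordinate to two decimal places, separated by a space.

1.60 2.42

A=(0,0), D=(5.00,0)
B = A + 1.00·(cos190°, sin190°) = (-0.9848, -0.1736)
|BD| = 5.9873
circle(B,9.00) ∩ circle(D,10.00): a=1.4070, h=8.8893
  candidates: C₊=(0.1638,8.7528) cross=53.223; C₋=(0.6794,-9.0184) cross=-53.223
  mode + wants cross > 0 → take C=(0.1638,8.7528) (cross=53.223)
ex = (C−B)/|BC| = (0.1276,0.9918); ey = (-0.9918,0.1276)
P = B + 2.90·ex + -2.23·ey = (1.5971,2.4180)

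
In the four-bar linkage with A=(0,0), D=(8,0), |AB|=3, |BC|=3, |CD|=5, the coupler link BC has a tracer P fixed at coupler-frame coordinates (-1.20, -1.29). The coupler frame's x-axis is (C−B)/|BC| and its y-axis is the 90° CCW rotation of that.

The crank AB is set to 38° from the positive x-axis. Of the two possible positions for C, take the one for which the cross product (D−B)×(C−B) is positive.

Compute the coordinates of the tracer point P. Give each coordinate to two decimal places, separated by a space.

A=(0,0), D=(8.00,0)
B = A + 3.00·(cos38°, sin38°) = (2.3640, 1.8470)
|BD| = 5.9309
circle(B,3.00) ∩ circle(D,5.00): a=1.6166, h=2.5272
  candidates: C₊=(4.6872,3.7451) cross=14.988; C₋=(3.1132,-1.0580) cross=-14.988
  mode + wants cross > 0 → take C=(4.6872,3.7451) (cross=14.988)
ex = (C−B)/|BC| = (0.7744,0.6327); ey = (-0.6327,0.7744)
P = B + -1.20·ex + -1.29·ey = (2.2509,0.0888)

2.25 0.09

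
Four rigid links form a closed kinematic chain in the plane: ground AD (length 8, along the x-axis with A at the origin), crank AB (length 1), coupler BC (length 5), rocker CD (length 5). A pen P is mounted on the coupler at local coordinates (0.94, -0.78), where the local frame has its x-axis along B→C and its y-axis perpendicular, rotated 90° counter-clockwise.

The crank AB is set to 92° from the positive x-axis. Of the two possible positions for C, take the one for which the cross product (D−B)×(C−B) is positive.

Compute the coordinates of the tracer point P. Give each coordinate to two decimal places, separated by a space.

A=(0,0), D=(8.00,0)
B = A + 1.00·(cos92°, sin92°) = (-0.0349, 0.9994)
|BD| = 8.0968
circle(B,5.00) ∩ circle(D,5.00): a=4.0484, h=2.9343
  candidates: C₊=(4.3447,3.4116) cross=23.759; C₋=(3.6204,-2.4122) cross=-23.759
  mode + wants cross > 0 → take C=(4.3447,3.4116) (cross=23.759)
ex = (C−B)/|BC| = (0.8759,0.4824); ey = (-0.4824,0.8759)
P = B + 0.94·ex + -0.78·ey = (1.1648,0.7697)

1.16 0.77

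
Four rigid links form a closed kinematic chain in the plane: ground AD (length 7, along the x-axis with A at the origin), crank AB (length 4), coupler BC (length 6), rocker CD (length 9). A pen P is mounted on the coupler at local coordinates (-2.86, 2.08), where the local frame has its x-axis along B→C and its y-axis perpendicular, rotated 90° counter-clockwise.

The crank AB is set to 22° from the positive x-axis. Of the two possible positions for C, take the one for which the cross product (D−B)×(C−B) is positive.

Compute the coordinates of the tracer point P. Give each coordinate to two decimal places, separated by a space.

2.90 -1.95

A=(0,0), D=(7.00,0)
B = A + 4.00·(cos22°, sin22°) = (3.7087, 1.4984)
|BD| = 3.6163
circle(B,6.00) ∩ circle(D,9.00): a=-4.4137, h=4.0644
  candidates: C₊=(1.3759,7.0263) cross=14.698; C₋=(-1.9923,-0.3719) cross=-14.698
  mode + wants cross > 0 → take C=(1.3759,7.0263) (cross=14.698)
ex = (C−B)/|BC| = (-0.3888,0.9213); ey = (-0.9213,-0.3888)
P = B + -2.86·ex + 2.08·ey = (2.9044,-1.9453)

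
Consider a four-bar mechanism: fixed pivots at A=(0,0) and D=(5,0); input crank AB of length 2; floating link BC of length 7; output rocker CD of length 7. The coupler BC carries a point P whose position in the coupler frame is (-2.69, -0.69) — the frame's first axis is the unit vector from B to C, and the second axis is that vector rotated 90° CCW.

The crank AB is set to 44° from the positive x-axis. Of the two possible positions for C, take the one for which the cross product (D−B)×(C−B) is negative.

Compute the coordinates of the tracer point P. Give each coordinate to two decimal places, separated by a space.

1.01 4.13

A=(0,0), D=(5.00,0)
B = A + 2.00·(cos44°, sin44°) = (1.4387, 1.3893)
|BD| = 3.8227
circle(B,7.00) ∩ circle(D,7.00): a=1.9114, h=6.7340
  candidates: C₊=(5.6667,6.9682) cross=25.742; C₋=(0.7720,-5.5789) cross=-25.742
  mode - wants cross < 0 → take C=(0.7720,-5.5789) (cross=-25.742)
ex = (C−B)/|BC| = (-0.0952,-0.9955); ey = (0.9955,-0.0952)
P = B + -2.69·ex + -0.69·ey = (1.0080,4.1328)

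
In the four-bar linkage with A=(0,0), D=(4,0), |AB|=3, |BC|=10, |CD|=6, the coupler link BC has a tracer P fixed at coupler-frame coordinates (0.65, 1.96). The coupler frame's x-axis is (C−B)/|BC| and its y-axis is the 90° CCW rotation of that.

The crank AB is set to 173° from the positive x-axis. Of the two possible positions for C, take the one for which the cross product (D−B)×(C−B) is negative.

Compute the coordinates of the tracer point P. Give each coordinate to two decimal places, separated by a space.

A=(0,0), D=(4.00,0)
B = A + 3.00·(cos173°, sin173°) = (-2.9776, 0.3656)
|BD| = 6.9872
circle(B,10.00) ∩ circle(D,6.00): a=8.0734, h=5.9009
  candidates: C₊=(5.3935,5.8359) cross=41.231; C₋=(4.7759,-5.9496) cross=-41.231
  mode - wants cross < 0 → take C=(4.7759,-5.9496) (cross=-41.231)
ex = (C−B)/|BC| = (0.7754,-0.6315); ey = (0.6315,0.7754)
P = B + 0.65·ex + 1.96·ey = (-1.2359,1.4748)

-1.24 1.47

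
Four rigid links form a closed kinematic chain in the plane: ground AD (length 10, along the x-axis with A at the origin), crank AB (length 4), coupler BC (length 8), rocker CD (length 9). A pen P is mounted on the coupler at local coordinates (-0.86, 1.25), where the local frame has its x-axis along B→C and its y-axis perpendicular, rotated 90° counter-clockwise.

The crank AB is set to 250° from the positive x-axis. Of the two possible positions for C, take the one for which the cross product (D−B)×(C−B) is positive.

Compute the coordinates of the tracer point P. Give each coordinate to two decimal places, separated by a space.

A=(0,0), D=(10.00,0)
B = A + 4.00·(cos250°, sin250°) = (-1.3681, -3.7588)
|BD| = 11.9734
circle(B,8.00) ∩ circle(D,9.00): a=5.2768, h=6.0130
  candidates: C₊=(1.7543,3.6067) cross=71.995; C₋=(5.5296,-7.8112) cross=-71.995
  mode + wants cross > 0 → take C=(1.7543,3.6067) (cross=71.995)
ex = (C−B)/|BC| = (0.3903,0.9207); ey = (-0.9207,0.3903)
P = B + -0.86·ex + 1.25·ey = (-2.8546,-4.0627)

-2.85 -4.06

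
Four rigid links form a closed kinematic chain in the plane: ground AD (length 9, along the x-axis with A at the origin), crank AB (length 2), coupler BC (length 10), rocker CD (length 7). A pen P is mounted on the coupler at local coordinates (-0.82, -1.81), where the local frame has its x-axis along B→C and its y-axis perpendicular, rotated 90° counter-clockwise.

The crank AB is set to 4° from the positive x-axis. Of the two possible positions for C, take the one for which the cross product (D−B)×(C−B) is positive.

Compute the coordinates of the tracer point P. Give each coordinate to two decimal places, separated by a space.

A=(0,0), D=(9.00,0)
B = A + 2.00·(cos4°, sin4°) = (1.9951, 0.1395)
|BD| = 7.0063
circle(B,10.00) ∩ circle(D,7.00): a=7.1427, h=6.9987
  candidates: C₊=(9.2758,6.9946) cross=49.035; C₋=(8.9971,-7.0000) cross=-49.035
  mode + wants cross > 0 → take C=(9.2758,6.9946) (cross=49.035)
ex = (C−B)/|BC| = (0.7281,0.6855); ey = (-0.6855,0.7281)
P = B + -0.82·ex + -1.81·ey = (2.6389,-1.7404)

2.64 -1.74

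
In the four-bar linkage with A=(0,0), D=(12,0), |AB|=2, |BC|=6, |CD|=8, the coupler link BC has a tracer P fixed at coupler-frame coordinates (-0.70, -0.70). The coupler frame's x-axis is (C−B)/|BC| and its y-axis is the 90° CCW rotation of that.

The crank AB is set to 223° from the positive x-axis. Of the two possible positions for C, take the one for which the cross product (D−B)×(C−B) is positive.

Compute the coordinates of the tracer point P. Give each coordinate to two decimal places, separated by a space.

A=(0,0), D=(12.00,0)
B = A + 2.00·(cos223°, sin223°) = (-1.4627, -1.3640)
|BD| = 13.5316
circle(B,6.00) ∩ circle(D,8.00): a=5.7312, h=1.7758
  candidates: C₊=(4.0603,0.9804) cross=24.029; C₋=(4.4183,-2.5530) cross=-24.029
  mode + wants cross > 0 → take C=(4.0603,0.9804) (cross=24.029)
ex = (C−B)/|BC| = (0.9205,0.3907); ey = (-0.3907,0.9205)
P = B + -0.70·ex + -0.70·ey = (-1.8335,-2.2819)

-1.83 -2.28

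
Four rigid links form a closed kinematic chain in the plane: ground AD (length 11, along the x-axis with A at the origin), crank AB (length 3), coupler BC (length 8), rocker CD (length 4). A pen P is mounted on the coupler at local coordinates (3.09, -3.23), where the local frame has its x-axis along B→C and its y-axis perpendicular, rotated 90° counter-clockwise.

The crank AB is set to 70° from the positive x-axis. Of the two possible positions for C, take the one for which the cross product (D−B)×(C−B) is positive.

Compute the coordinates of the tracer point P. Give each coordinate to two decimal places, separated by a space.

4.37 -0.15

A=(0,0), D=(11.00,0)
B = A + 3.00·(cos70°, sin70°) = (1.0261, 2.8191)
|BD| = 10.3647
circle(B,8.00) ∩ circle(D,4.00): a=7.4979, h=2.7895
  candidates: C₊=(9.0000,3.4641) cross=28.913; C₋=(7.4826,-1.9046) cross=-28.913
  mode + wants cross > 0 → take C=(9.0000,3.4641) (cross=28.913)
ex = (C−B)/|BC| = (0.9967,0.0806); ey = (-0.0806,0.9967)
P = B + 3.09·ex + -3.23·ey = (4.3664,-0.1513)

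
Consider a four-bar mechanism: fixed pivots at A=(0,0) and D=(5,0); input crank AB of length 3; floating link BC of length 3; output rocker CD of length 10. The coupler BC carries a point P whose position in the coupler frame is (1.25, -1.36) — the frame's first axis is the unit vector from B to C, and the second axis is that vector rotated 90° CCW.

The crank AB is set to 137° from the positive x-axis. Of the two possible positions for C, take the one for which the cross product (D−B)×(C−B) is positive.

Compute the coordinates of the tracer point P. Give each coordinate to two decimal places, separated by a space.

-1.81 3.85

A=(0,0), D=(5.00,0)
B = A + 3.00·(cos137°, sin137°) = (-2.1941, 2.0460)
|BD| = 7.4793
circle(B,3.00) ∩ circle(D,10.00): a=-2.3437, h=1.8727
  candidates: C₊=(-3.9361,4.4884) cross=14.006; C₋=(-4.9607,0.8859) cross=-14.006
  mode + wants cross > 0 → take C=(-3.9361,4.4884) (cross=14.006)
ex = (C−B)/|BC| = (-0.5807,0.8141); ey = (-0.8141,-0.5807)
P = B + 1.25·ex + -1.36·ey = (-1.8127,3.8534)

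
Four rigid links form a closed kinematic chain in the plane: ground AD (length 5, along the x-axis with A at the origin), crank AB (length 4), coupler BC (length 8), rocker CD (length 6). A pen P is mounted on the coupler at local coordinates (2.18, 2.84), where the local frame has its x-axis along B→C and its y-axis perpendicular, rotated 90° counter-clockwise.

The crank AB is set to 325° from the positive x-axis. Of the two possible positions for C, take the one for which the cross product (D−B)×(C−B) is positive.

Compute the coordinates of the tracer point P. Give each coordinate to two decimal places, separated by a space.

0.40 -0.16

A=(0,0), D=(5.00,0)
B = A + 4.00·(cos325°, sin325°) = (3.2766, -2.2943)
|BD| = 2.8695
circle(B,8.00) ∩ circle(D,6.00): a=6.3137, h=4.9130
  candidates: C₊=(3.1404,5.7045) cross=14.098; C₋=(10.9968,-0.1969) cross=-14.098
  mode + wants cross > 0 → take C=(3.1404,5.7045) (cross=14.098)
ex = (C−B)/|BC| = (-0.0170,0.9999); ey = (-0.9999,-0.0170)
P = B + 2.18·ex + 2.84·ey = (0.3999,-0.1630)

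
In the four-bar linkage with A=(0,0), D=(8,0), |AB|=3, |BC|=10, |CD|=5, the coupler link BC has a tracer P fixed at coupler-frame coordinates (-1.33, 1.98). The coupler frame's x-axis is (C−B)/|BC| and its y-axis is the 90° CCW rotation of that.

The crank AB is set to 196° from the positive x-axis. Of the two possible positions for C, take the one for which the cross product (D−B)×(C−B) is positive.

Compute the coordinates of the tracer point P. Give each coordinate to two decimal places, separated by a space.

-5.05 0.16

A=(0,0), D=(8.00,0)
B = A + 3.00·(cos196°, sin196°) = (-2.8838, -0.8269)
|BD| = 10.9152
circle(B,10.00) ∩ circle(D,5.00): a=8.8932, h=4.5729
  candidates: C₊=(5.6374,4.4066) cross=49.914; C₋=(6.3303,-4.7130) cross=-49.914
  mode + wants cross > 0 → take C=(5.6374,4.4066) (cross=49.914)
ex = (C−B)/|BC| = (0.8521,0.5234); ey = (-0.5234,0.8521)
P = B + -1.33·ex + 1.98·ey = (-5.0533,0.1642)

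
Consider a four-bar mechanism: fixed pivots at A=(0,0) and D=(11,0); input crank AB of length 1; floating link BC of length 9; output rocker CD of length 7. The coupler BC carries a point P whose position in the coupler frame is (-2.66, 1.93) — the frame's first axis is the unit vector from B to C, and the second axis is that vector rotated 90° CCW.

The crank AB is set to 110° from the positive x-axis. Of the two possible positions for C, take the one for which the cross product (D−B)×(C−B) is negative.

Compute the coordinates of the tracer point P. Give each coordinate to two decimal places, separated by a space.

A=(0,0), D=(11.00,0)
B = A + 1.00·(cos110°, sin110°) = (-0.3420, 0.9397)
|BD| = 11.3809
circle(B,9.00) ∩ circle(D,7.00): a=7.0963, h=5.5356
  candidates: C₊=(7.1871,5.8704) cross=63.000; C₋=(6.2730,-5.1629) cross=-63.000
  mode - wants cross < 0 → take C=(6.2730,-5.1629) (cross=-63.000)
ex = (C−B)/|BC| = (0.7350,-0.6781); ey = (0.6781,0.7350)
P = B + -2.66·ex + 1.93·ey = (-0.9885,4.1619)

-0.99 4.16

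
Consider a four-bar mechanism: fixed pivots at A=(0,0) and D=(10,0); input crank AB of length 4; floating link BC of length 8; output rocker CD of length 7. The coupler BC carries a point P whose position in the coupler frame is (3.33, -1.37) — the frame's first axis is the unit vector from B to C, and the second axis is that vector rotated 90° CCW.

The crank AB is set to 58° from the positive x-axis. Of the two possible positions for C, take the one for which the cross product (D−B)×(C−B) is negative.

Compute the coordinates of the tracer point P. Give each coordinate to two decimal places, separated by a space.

A=(0,0), D=(10.00,0)
B = A + 4.00·(cos58°, sin58°) = (2.1197, 3.3922)
|BD| = 8.5794
circle(B,8.00) ∩ circle(D,7.00): a=5.1639, h=6.1102
  candidates: C₊=(9.2787,6.9627) cross=52.422; C₋=(4.4469,-4.2618) cross=-52.422
  mode - wants cross < 0 → take C=(4.4469,-4.2618) (cross=-52.422)
ex = (C−B)/|BC| = (0.2909,-0.9568); ey = (0.9568,0.2909)
P = B + 3.33·ex + -1.37·ey = (1.7776,-0.1923)

1.78 -0.19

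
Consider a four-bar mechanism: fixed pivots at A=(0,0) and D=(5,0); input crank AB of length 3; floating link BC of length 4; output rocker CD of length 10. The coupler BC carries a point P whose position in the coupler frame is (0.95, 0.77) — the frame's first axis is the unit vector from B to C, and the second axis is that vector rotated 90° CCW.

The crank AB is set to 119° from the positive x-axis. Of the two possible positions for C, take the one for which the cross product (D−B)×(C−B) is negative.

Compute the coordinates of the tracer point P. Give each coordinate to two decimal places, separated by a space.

A=(0,0), D=(5.00,0)
B = A + 3.00·(cos119°, sin119°) = (-1.4544, 2.6239)
|BD| = 6.9674
circle(B,4.00) ∩ circle(D,10.00): a=-2.5444, h=3.0864
  candidates: C₊=(-2.6492,6.4413) cross=21.504; C₋=(-4.9738,0.7229) cross=-21.504
  mode - wants cross < 0 → take C=(-4.9738,0.7229) (cross=-21.504)
ex = (C−B)/|BC| = (-0.8799,-0.4752); ey = (0.4752,-0.8799)
P = B + 0.95·ex + 0.77·ey = (-1.9243,1.4949)

-1.92 1.49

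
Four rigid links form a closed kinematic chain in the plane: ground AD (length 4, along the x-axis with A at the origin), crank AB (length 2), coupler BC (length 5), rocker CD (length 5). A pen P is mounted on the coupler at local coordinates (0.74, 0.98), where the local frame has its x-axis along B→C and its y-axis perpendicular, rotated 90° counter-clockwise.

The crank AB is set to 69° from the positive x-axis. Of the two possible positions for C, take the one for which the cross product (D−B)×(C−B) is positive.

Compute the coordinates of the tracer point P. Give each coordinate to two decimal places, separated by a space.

0.69 3.09

A=(0,0), D=(4.00,0)
B = A + 2.00·(cos69°, sin69°) = (0.7167, 1.8672)
|BD| = 3.7771
circle(B,5.00) ∩ circle(D,5.00): a=1.8885, h=4.6296
  candidates: C₊=(4.6470,4.9580) cross=17.486; C₋=(0.0697,-3.0908) cross=-17.486
  mode + wants cross > 0 → take C=(4.6470,4.9580) (cross=17.486)
ex = (C−B)/|BC| = (0.7861,0.6182); ey = (-0.6182,0.7861)
P = B + 0.74·ex + 0.98·ey = (0.6926,3.0949)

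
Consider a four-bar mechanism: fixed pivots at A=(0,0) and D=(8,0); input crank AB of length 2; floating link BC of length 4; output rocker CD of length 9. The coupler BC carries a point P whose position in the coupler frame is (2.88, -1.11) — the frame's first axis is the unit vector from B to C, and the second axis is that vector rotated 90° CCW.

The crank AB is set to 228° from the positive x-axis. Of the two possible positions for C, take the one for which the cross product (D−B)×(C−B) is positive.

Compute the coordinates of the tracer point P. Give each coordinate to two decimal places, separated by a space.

A=(0,0), D=(8.00,0)
B = A + 2.00·(cos228°, sin228°) = (-1.3383, -1.4863)
|BD| = 9.4558
circle(B,4.00) ∩ circle(D,9.00): a=1.2909, h=3.7860
  candidates: C₊=(-0.6585,2.4555) cross=35.800; C₋=(0.5316,-5.0223) cross=-35.800
  mode + wants cross > 0 → take C=(-0.6585,2.4555) (cross=35.800)
ex = (C−B)/|BC| = (0.1699,0.9855); ey = (-0.9855,0.1699)
P = B + 2.88·ex + -1.11·ey = (0.2450,1.1632)

0.24 1.16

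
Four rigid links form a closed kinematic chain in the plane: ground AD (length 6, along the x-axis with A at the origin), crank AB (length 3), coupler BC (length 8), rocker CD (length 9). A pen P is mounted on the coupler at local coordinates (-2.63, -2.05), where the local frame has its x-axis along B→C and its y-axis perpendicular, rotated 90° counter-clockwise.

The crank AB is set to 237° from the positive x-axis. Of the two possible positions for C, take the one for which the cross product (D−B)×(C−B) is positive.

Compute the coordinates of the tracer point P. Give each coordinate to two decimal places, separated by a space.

A=(0,0), D=(6.00,0)
B = A + 3.00·(cos237°, sin237°) = (-1.6339, -2.5160)
|BD| = 8.0378
circle(B,8.00) ∩ circle(D,9.00): a=2.9614, h=7.4317
  candidates: C₊=(-1.1476,5.4692) cross=59.735; C₋=(3.5050,-8.6472) cross=-59.735
  mode + wants cross > 0 → take C=(-1.1476,5.4692) (cross=59.735)
ex = (C−B)/|BC| = (0.0608,0.9982); ey = (-0.9982,0.0608)
P = B + -2.63·ex + -2.05·ey = (0.2524,-5.2658)

0.25 -5.27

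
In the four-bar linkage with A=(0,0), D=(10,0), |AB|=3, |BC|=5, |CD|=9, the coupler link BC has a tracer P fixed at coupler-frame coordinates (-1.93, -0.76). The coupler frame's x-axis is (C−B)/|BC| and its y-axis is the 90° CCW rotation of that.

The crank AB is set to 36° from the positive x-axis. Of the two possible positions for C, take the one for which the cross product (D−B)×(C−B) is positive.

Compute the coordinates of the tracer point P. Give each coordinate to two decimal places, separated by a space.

2.61 -0.30

A=(0,0), D=(10.00,0)
B = A + 3.00·(cos36°, sin36°) = (2.4271, 1.7634)
|BD| = 7.7755
circle(B,5.00) ∩ circle(D,9.00): a=0.2867, h=4.9918
  candidates: C₊=(3.8384,6.5600) cross=38.814; C₋=(1.5743,-3.1634) cross=-38.814
  mode + wants cross > 0 → take C=(3.8384,6.5600) (cross=38.814)
ex = (C−B)/|BC| = (0.2823,0.9593); ey = (-0.9593,0.2823)
P = B + -1.93·ex + -0.76·ey = (2.6114,-0.3027)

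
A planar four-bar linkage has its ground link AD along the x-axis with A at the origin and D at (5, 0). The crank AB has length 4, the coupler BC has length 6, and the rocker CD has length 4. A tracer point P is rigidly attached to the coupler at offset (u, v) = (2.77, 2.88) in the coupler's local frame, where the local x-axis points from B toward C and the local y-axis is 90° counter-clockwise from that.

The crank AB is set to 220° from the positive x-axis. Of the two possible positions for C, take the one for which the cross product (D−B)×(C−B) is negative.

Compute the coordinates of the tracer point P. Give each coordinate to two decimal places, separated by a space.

A=(0,0), D=(5.00,0)
B = A + 4.00·(cos220°, sin220°) = (-3.0642, -2.5712)
|BD| = 8.4641
circle(B,6.00) ∩ circle(D,4.00): a=5.4135, h=2.5872
  candidates: C₊=(1.3076,1.5383) cross=21.899; C₋=(2.8795,-3.3917) cross=-21.899
  mode - wants cross < 0 → take C=(2.8795,-3.3917) (cross=-21.899)
ex = (C−B)/|BC| = (0.9906,-0.1367); ey = (0.1367,0.9906)
P = B + 2.77·ex + 2.88·ey = (0.0736,-0.0970)

0.07 -0.10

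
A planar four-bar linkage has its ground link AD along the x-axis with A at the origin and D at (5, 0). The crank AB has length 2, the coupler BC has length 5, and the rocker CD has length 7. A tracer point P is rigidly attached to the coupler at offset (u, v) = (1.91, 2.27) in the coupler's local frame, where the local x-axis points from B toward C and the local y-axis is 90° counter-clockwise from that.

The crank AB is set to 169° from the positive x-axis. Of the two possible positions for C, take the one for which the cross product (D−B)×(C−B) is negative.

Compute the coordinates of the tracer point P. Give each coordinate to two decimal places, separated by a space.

A=(0,0), D=(5.00,0)
B = A + 2.00·(cos169°, sin169°) = (-1.9633, 0.3816)
|BD| = 6.9737
circle(B,5.00) ∩ circle(D,7.00): a=1.7661, h=4.6777
  candidates: C₊=(0.0562,4.9557) cross=32.621; C₋=(-0.4558,-4.3857) cross=-32.621
  mode - wants cross < 0 → take C=(-0.4558,-4.3857) (cross=-32.621)
ex = (C−B)/|BC| = (0.3015,-0.9535); ey = (0.9535,0.3015)
P = B + 1.91·ex + 2.27·ey = (0.7770,-0.7551)

0.78 -0.76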